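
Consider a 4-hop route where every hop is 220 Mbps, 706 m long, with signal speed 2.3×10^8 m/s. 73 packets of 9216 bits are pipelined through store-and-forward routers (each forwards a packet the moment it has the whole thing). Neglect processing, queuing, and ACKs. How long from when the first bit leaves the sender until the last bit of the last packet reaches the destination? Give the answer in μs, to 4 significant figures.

3196 μs

Per-hop transmission t_tx = L/R = 9216/220000000 = 41.8909 μs.
Per-hop propagation t_prop = 706/2.3e+08 = 3.06957 μs.
Pipeline fill: first packet needs 4·t_tx to clear all hops; remaining 72 packets each add one t_tx.
Total = (4+73-1)·t_tx + 4·t_prop = 76·41.8909 + 4·3.06957 = 3196 μs.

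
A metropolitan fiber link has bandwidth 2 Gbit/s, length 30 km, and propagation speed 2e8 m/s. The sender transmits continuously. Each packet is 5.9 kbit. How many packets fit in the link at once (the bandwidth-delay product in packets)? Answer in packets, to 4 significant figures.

50.85 packets

Propagation delay = 30000 / 200000000 = 0.00015 s.
BDP = R × t_prop = 2000000000 × 0.00015 = 300000 bits.
In packets of 5900 bits: 50.85 packets.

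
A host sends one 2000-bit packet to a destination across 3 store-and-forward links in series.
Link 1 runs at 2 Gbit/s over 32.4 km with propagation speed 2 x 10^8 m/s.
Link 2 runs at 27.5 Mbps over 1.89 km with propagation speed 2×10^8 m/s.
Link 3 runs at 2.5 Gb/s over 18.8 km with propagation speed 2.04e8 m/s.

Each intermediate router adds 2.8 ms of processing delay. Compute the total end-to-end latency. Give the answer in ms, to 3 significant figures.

Transmission delays (L/R per hop): 0.001, 0.0727273, 0.0008 ms; sum = 0.0745273 ms.
Propagation delays (d/s per hop): 0.162, 0.00945, 0.0921569 ms; sum = 0.263607 ms.
Processing at 2 router(s): 2 × 2.8 ms = 5.6 ms.
End-to-end = 5.94 ms.

5.94 ms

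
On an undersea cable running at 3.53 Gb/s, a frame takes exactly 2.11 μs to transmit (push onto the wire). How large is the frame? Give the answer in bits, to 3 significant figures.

L = R × t_tx = 3530000000 b/s × 2.11e-06 s = 7448.3 bits.

7450 bits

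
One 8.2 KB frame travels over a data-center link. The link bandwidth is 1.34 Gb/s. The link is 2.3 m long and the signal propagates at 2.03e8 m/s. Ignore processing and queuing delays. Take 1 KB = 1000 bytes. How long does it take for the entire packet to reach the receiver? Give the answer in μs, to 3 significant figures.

L = 65600 bits.
Transmission delay = L/R = 65600 / 1340000000 = 48.9552 μs.
Propagation delay = d/s = 2.3 m / 2.03e+08 m/s = 0.01133 μs.
Total = 49.0 μs.

49.0 μs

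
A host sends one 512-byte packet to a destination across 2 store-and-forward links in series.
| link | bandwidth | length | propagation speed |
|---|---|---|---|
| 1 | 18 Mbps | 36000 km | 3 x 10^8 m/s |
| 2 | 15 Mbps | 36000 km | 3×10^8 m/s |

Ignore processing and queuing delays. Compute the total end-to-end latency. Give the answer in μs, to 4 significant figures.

240500 μs

L = 512 × 8 = 4096 bits.
Transmission delays (L/R per hop): 227.556, 273.067 μs; sum = 500.622 μs.
Propagation delays (d/s per hop): 120000, 120000 μs; sum = 240000 μs.
End-to-end = 240500 μs.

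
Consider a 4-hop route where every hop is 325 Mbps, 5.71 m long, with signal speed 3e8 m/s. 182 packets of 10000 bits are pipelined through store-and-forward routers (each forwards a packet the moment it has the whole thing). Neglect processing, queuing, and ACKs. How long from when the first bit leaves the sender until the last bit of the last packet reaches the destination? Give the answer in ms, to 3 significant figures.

Per-hop transmission t_tx = L/R = 10000/325000000 = 0.0307692 ms.
Per-hop propagation t_prop = 5.71/300000000 = 1.90333e-05 ms.
Pipeline fill: first packet needs 4·t_tx to clear all hops; remaining 181 packets each add one t_tx.
Total = (4+182-1)·t_tx + 4·t_prop = 185·0.0307692 + 4·1.90333e-05 = 5.69 ms.

5.69 ms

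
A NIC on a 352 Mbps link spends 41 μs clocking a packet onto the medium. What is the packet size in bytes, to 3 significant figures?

L = R × t_tx = 352000000 b/s × 4.1e-05 s = 14432 bits.
In bytes: 14432 / 8 = 1800 bytes.

1800 bytes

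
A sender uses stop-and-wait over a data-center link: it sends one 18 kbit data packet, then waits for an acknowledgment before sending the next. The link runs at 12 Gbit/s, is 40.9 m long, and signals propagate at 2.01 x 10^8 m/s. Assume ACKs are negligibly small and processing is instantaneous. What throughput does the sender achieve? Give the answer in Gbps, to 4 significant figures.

t_tx = L/R = 18000/12000000000 = 1.5e-06 s.
t_prop = 40.9/2.01e+08 = 2.03483e-07 s; RTT = 4.06965e-07 s.
Cycle = t_tx + RTT = 1.90697e-06 s.
Throughput = L / cycle = 18000 / 1.90697e-06 = 9.439 Gbps.

9.439 Gbps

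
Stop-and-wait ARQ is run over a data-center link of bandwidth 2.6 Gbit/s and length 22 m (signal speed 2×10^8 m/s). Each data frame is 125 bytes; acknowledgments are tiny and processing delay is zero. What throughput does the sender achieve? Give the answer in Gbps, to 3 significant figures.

1.65 Gbps

t_tx = L/R = 1000/2600000000 = 3.84615e-07 s.
t_prop = 22/200000000 = 1.1e-07 s; RTT = 2.2e-07 s.
Cycle = t_tx + RTT = 6.04615e-07 s.
Throughput = L / cycle = 1000 / 6.04615e-07 = 1.65 Gbps.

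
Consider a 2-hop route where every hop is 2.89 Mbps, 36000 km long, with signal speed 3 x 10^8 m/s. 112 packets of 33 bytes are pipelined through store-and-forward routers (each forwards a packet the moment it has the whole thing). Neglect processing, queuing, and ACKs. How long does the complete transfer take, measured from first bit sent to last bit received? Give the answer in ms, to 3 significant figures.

Per-hop transmission t_tx = L/R = 264/2890000 = 0.0913495 ms.
Per-hop propagation t_prop = 36000000/300000000 = 120 ms.
Pipeline fill: first packet needs 2·t_tx to clear all hops; remaining 111 packets each add one t_tx.
Total = (2+112-1)·t_tx + 2·t_prop = 113·0.0913495 + 2·120 = 250 ms.

250 ms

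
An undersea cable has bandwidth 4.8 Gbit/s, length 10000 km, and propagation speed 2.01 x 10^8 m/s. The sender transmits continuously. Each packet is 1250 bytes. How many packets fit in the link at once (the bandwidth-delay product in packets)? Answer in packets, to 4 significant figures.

23880 packets

Propagation delay = 10000000 / 2.01e+08 = 0.0497512 s.
BDP = R × t_prop = 4800000000 × 0.0497512 = 238806000 bits.
In packets of 10000 bits: 23880 packets.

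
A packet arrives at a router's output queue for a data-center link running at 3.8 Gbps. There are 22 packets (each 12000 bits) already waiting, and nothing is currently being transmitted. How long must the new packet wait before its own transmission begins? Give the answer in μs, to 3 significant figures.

Each queued packet: L/R = 12000/3800000000 = 3.15789 μs.
22 queued → 69.4737 μs.
Queuing delay = 69.5 μs.

69.5 μs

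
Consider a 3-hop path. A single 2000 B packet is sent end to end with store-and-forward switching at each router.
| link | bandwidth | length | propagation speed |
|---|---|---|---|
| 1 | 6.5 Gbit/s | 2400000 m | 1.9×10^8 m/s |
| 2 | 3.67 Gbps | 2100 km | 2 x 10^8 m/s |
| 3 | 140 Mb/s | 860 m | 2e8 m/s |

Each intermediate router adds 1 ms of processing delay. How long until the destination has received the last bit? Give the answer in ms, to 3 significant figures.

25.3 ms

L = 2000 × 8 = 16000 bits.
Transmission delays (L/R per hop): 0.00246154, 0.00435967, 0.114286 ms; sum = 0.121107 ms.
Propagation delays (d/s per hop): 12.6316, 10.5, 0.0043 ms; sum = 23.1359 ms.
Processing at 2 router(s): 2 × 1 ms = 2 ms.
End-to-end = 25.3 ms.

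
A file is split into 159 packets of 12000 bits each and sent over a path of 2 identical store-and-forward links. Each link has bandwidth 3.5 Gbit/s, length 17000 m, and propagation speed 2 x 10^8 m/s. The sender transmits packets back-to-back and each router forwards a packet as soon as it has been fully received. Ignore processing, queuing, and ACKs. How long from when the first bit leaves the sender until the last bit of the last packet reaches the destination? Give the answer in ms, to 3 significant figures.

Per-hop transmission t_tx = L/R = 12000/3500000000 = 0.00342857 ms.
Per-hop propagation t_prop = 17000/200000000 = 0.085 ms.
Pipeline fill: first packet needs 2·t_tx to clear all hops; remaining 158 packets each add one t_tx.
Total = (2+159-1)·t_tx + 2·t_prop = 160·0.00342857 + 2·0.085 = 0.719 ms.

0.719 ms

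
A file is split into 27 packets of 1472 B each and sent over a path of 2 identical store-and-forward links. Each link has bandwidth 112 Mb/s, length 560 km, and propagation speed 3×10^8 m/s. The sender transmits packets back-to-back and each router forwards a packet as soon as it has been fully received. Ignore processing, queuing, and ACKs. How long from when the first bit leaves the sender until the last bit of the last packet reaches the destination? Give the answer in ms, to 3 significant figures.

Per-hop transmission t_tx = L/R = 11776/112000000 = 0.105143 ms.
Per-hop propagation t_prop = 560000/300000000 = 1.86667 ms.
Pipeline fill: first packet needs 2·t_tx to clear all hops; remaining 26 packets each add one t_tx.
Total = (2+27-1)·t_tx + 2·t_prop = 28·0.105143 + 2·1.86667 = 6.68 ms.

6.68 ms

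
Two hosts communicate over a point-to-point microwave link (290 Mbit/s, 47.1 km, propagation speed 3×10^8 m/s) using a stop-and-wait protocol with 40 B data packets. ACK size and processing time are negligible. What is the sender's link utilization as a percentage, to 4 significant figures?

0.3502 %

t_tx = L/R = 320/290000000 = 1.10345e-06 s.
t_prop = 47100/300000000 = 0.000157 s; RTT = 0.000314 s.
Cycle = t_tx + RTT = 0.000315103 s.
Utilization = t_tx / cycle = 1.10345e-06/0.000315103 = 0.3502 %.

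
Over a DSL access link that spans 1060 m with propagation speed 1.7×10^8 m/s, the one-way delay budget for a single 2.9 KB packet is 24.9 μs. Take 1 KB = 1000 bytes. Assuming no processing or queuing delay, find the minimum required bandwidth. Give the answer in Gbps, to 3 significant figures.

L = 23200 bits.
Propagation delay = 1060 / 170000000 = 6.23529 μs.
Transmission budget = 24.9 − 6.23529 = 18.6647 μs.
R ≥ L / t_tx = 23200 bits / 1.86647e-05 s = 1.24 Gbps.

1.24 Gbps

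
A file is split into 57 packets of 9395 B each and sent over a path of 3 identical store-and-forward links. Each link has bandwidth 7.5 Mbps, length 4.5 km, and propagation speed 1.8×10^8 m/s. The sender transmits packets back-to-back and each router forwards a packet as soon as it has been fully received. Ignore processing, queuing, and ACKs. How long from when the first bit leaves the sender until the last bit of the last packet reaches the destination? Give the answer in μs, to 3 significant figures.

Per-hop transmission t_tx = L/R = 75160/7500000 = 10021.3 μs.
Per-hop propagation t_prop = 4500/180000000 = 25 μs.
Pipeline fill: first packet needs 3·t_tx to clear all hops; remaining 56 packets each add one t_tx.
Total = (3+57-1)·t_tx + 3·t_prop = 59·10021.3 + 3·25 = 591000 μs.

591000 μs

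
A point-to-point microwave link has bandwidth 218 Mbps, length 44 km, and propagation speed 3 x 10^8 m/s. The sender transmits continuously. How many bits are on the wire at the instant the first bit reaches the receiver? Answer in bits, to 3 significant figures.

32000 bits

Propagation delay = 44000 / 300000000 = 0.000146667 s.
BDP = R × t_prop = 218000000 × 0.000146667 = 31973.3 bits.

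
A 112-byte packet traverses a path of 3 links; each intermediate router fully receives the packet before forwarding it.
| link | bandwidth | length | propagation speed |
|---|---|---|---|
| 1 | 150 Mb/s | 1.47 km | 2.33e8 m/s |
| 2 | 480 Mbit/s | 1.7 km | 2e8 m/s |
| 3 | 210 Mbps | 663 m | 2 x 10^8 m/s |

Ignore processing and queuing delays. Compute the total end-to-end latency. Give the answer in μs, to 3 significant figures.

30.2 μs

L = 112 × 8 = 896 bits.
Transmission delays (L/R per hop): 5.97333, 1.86667, 4.26667 μs; sum = 12.1067 μs.
Propagation delays (d/s per hop): 6.30901, 8.5, 3.315 μs; sum = 18.124 μs.
End-to-end = 30.2 μs.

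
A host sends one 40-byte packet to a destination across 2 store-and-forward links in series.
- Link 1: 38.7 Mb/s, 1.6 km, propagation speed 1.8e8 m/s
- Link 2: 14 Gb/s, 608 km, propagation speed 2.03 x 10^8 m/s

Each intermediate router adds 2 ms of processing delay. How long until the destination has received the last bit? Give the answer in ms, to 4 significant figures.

L = 40 × 8 = 320 bits.
Transmission delays (L/R per hop): 0.00826873, 2.28571e-05 ms; sum = 0.00829159 ms.
Propagation delays (d/s per hop): 0.00888889, 2.99507 ms; sum = 3.00396 ms.
Processing at 1 router(s): 1 × 2 ms = 2 ms.
End-to-end = 5.012 ms.

5.012 ms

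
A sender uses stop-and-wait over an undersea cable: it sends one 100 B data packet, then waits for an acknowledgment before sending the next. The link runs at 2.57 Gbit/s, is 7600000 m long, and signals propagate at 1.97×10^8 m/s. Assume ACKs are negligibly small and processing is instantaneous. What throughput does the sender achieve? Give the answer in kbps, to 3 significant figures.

10.4 kbps

t_tx = L/R = 800/2570000000 = 3.11284e-07 s.
t_prop = 7600000/197000000 = 0.0385787 s; RTT = 0.0771574 s.
Cycle = t_tx + RTT = 0.0771577 s.
Throughput = L / cycle = 800 / 0.0771577 = 10.4 kbps.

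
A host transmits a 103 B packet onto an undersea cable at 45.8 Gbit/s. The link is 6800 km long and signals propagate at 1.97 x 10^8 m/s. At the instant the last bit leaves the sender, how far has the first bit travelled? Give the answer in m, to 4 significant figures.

3.544 m

t_tx = L/R = 824/45800000000 = 1.79913e-08 s.
Distance = s × t_tx = 197000000 × 1.79913e-08 = 3.544 m.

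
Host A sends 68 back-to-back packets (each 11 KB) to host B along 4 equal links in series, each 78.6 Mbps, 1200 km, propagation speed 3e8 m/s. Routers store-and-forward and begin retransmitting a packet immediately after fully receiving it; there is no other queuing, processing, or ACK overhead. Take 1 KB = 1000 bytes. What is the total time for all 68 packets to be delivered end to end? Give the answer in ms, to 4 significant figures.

Per-hop transmission t_tx = L/R = 88000/78600000 = 1.11959 ms.
Per-hop propagation t_prop = 1200000/300000000 = 4 ms.
Pipeline fill: first packet needs 4·t_tx to clear all hops; remaining 67 packets each add one t_tx.
Total = (4+68-1)·t_tx + 4·t_prop = 71·1.11959 + 4·4 = 95.49 ms.

95.49 ms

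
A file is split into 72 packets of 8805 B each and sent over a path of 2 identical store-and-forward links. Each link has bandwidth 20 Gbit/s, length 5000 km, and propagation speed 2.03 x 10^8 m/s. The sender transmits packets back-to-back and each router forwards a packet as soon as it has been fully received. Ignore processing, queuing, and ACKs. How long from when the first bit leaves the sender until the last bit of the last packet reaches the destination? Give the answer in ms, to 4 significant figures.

49.52 ms

Per-hop transmission t_tx = L/R = 70440/20000000000 = 0.003522 ms.
Per-hop propagation t_prop = 5000000/2.03e+08 = 24.6305 ms.
Pipeline fill: first packet needs 2·t_tx to clear all hops; remaining 71 packets each add one t_tx.
Total = (2+72-1)·t_tx + 2·t_prop = 73·0.003522 + 2·24.6305 = 49.52 ms.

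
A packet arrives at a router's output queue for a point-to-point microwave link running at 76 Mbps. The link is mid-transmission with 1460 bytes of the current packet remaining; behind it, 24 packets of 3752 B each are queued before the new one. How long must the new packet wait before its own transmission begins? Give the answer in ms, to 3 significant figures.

Each queued packet: L/R = 30016/76000000 = 0.394947 ms.
24 queued → 9.47874 ms.
Plus remaining 11680 bits of current packet: 0.153684 ms.
Queuing delay = 9.63 ms.

9.63 ms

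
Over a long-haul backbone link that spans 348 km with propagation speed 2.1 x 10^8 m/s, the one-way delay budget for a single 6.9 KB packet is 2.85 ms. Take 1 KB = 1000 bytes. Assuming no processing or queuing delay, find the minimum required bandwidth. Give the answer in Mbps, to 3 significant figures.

46.3 Mbps

L = 55200 bits.
Propagation delay = 348000 / 210000000 = 1.65714 ms.
Transmission budget = 2.85 − 1.65714 = 1.19286 ms.
R ≥ L / t_tx = 55200 bits / 0.00119286 s = 46.3 Mbps.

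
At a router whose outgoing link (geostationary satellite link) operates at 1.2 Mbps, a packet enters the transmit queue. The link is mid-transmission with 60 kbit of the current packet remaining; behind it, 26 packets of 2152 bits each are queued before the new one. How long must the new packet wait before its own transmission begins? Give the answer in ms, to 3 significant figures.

96.6 ms

Each queued packet: L/R = 2152/1200000 = 1.79333 ms.
26 queued → 46.6267 ms.
Plus remaining 60000 bits of current packet: 50 ms.
Queuing delay = 96.6 ms.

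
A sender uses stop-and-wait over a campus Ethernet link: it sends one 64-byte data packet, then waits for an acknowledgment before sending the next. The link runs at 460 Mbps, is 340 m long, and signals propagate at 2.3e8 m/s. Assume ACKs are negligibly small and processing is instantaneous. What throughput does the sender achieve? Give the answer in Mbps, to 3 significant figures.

126 Mbps

t_tx = L/R = 512/460000000 = 1.11304e-06 s.
t_prop = 340/2.3e+08 = 1.47826e-06 s; RTT = 2.95652e-06 s.
Cycle = t_tx + RTT = 4.06957e-06 s.
Throughput = L / cycle = 512 / 4.06957e-06 = 126 Mbps.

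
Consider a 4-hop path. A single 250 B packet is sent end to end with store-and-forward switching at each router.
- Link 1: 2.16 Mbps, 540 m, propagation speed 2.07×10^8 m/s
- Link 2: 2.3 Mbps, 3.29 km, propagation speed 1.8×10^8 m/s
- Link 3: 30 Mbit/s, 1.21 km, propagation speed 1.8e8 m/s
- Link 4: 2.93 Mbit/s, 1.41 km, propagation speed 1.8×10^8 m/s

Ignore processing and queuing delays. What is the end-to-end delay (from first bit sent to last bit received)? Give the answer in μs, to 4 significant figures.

L = 250 × 8 = 2000 bits.
Transmission delays (L/R per hop): 925.926, 869.565, 66.6667, 682.594 μs; sum = 2544.75 μs.
Propagation delays (d/s per hop): 2.6087, 18.2778, 6.72222, 7.83333 μs; sum = 35.442 μs.
End-to-end = 2580 μs.

2580 μs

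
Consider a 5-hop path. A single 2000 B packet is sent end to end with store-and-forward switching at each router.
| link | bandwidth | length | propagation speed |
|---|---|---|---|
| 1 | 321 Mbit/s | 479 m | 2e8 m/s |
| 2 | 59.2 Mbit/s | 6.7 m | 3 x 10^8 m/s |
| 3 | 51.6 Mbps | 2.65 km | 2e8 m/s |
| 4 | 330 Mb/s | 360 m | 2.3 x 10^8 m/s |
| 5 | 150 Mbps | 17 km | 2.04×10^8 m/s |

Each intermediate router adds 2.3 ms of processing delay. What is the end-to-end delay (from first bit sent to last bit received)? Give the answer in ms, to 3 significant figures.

L = 2000 × 8 = 16000 bits.
Transmission delays (L/R per hop): 0.0498442, 0.27027, 0.310078, 0.0484848, 0.106667 ms; sum = 0.785344 ms.
Propagation delays (d/s per hop): 0.002395, 2.23333e-05, 0.01325, 0.00156522, 0.0833333 ms; sum = 0.100566 ms.
Processing at 4 router(s): 4 × 2.3 ms = 9.2 ms.
End-to-end = 10.1 ms.

10.1 ms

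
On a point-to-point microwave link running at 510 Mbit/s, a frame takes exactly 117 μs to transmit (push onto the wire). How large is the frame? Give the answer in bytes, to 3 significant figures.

7460 bytes

L = R × t_tx = 510000000 b/s × 0.000117 s = 59670 bits.
In bytes: 59670 / 8 = 7460 bytes.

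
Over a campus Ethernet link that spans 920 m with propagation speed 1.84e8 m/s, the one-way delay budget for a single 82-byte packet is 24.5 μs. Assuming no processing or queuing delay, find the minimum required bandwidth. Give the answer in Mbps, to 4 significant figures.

L = 656 bits.
Propagation delay = 920 / 184000000 = 5 μs.
Transmission budget = 24.5 − 5 = 19.5 μs.
R ≥ L / t_tx = 656 bits / 1.95e-05 s = 33.64 Mbps.

33.64 Mbps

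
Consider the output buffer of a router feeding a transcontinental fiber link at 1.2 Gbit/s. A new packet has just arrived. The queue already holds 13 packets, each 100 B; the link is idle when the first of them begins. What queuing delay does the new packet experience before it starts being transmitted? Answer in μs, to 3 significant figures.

Each queued packet: L/R = 800/1200000000 = 0.666667 μs.
13 queued → 8.66667 μs.
Queuing delay = 8.67 μs.

8.67 μs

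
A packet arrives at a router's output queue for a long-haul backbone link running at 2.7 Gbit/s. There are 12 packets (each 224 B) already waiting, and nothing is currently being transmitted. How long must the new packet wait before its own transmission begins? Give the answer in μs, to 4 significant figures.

7.964 μs

Each queued packet: L/R = 1792/2700000000 = 0.663704 μs.
12 queued → 7.96444 μs.
Queuing delay = 7.964 μs.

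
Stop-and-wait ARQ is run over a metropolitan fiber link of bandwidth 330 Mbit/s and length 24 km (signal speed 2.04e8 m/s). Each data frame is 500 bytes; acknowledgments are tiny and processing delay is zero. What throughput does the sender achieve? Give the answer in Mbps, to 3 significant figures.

16.2 Mbps

t_tx = L/R = 4000/330000000 = 1.21212e-05 s.
t_prop = 24000/204000000 = 0.000117647 s; RTT = 0.000235294 s.
Cycle = t_tx + RTT = 0.000247415 s.
Throughput = L / cycle = 4000 / 0.000247415 = 16.2 Mbps.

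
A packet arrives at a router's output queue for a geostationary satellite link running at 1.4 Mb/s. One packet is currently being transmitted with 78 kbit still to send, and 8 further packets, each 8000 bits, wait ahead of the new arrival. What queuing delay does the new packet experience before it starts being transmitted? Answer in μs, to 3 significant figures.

Each queued packet: L/R = 8000/1400000 = 5714.29 μs.
8 queued → 45714.3 μs.
Plus remaining 78000 bits of current packet: 55714.3 μs.
Queuing delay = 101000 μs.

101000 μs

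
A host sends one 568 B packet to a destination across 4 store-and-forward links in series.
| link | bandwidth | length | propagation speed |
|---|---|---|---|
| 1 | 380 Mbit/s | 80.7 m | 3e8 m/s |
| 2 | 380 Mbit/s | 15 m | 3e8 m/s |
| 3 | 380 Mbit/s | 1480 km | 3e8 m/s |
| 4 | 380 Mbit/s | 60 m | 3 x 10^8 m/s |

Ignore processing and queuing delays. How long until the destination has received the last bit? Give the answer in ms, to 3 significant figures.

L = 568 × 8 = 4544 bits.
Transmission delay per hop = L/R = 4544/380000000 = 0.0119579 ms; 4 hops → 0.0478316 ms.
Propagation delays (d/s per hop): 0.000269, 5e-05, 4.93333, 0.0002 ms; sum = 4.93385 ms.
End-to-end = 4.98 ms.

4.98 ms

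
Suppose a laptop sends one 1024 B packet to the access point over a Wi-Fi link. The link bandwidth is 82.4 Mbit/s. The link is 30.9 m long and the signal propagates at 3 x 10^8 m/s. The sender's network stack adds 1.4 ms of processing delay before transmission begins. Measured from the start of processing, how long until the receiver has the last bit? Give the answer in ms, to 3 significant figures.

1.50 ms

L = 1024 × 8 = 8192 bits.
Transmission delay = L/R = 8192 / 82400000 = 0.0994175 ms.
Propagation delay = d/s = 30.9 m / 300000000 m/s = 0.000103 ms.
Plus processing delay 1.4 ms = 1.4 ms.
Total = 1.50 ms.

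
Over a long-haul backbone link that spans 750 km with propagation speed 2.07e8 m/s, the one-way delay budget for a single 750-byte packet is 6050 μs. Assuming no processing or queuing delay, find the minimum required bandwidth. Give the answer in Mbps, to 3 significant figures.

2.47 Mbps

L = 6000 bits.
Propagation delay = 750000 / 2.07e+08 = 3623.19 μs.
Transmission budget = 6050 − 3623.19 = 2426.81 μs.
R ≥ L / t_tx = 6000 bits / 0.00242681 s = 2.47 Mbps.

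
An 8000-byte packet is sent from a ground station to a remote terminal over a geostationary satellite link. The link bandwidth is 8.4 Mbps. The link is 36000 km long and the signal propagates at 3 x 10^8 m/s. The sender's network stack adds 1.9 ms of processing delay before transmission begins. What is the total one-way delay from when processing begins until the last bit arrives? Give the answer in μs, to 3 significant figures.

130000 μs

L = 8000 × 8 = 64000 bits.
Transmission delay = L/R = 64000 / 8400000 = 7619.05 μs.
Propagation delay = d/s = 36000000 m / 300000000 m/s = 120000 μs.
Plus processing delay 1.9 ms = 1900 μs.
Total = 130000 μs.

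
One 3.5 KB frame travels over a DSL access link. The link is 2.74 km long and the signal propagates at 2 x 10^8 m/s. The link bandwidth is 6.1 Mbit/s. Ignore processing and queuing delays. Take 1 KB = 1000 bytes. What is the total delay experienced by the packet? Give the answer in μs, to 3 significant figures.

L = 28000 bits.
Transmission delay = L/R = 28000 / 6100000 = 4590.16 μs.
Propagation delay = d/s = 2740 m / 200000000 m/s = 13.7 μs.
Total = 4600 μs.

4600 μs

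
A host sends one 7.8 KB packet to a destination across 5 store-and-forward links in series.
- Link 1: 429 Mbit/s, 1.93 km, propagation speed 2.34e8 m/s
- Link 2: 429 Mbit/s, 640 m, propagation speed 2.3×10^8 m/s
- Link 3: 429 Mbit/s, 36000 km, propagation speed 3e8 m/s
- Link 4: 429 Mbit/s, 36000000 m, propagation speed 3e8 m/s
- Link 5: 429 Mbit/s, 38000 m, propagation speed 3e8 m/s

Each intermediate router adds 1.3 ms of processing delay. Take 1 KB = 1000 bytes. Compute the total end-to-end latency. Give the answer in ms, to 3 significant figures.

246 ms

L = 62400 bits.
Transmission delay per hop = L/R = 62400/429000000 = 0.145455 ms; 5 hops → 0.727273 ms.
Propagation delays (d/s per hop): 0.00824786, 0.00278261, 120, 120, 0.126667 ms; sum = 240.138 ms.
Processing at 4 router(s): 4 × 1.3 ms = 5.2 ms.
End-to-end = 246 ms.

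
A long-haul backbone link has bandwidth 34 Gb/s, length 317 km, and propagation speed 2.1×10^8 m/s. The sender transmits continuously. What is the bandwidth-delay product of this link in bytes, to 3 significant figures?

Propagation delay = 317000 / 210000000 = 0.00150952 s.
BDP = R × t_prop = 34000000000 × 0.00150952 = 51323800 bits.
In bytes: 51323800/8 = 6420000 bytes.

6420000 bytes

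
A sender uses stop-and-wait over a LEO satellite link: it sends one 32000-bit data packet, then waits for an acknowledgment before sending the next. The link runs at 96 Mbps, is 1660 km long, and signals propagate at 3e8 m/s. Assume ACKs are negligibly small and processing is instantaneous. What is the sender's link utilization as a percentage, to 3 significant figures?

2.92 %

t_tx = L/R = 32000/96000000 = 0.000333333 s.
t_prop = 1660000/300000000 = 0.00553333 s; RTT = 0.0110667 s.
Cycle = t_tx + RTT = 0.0114 s.
Utilization = t_tx / cycle = 0.000333333/0.0114 = 2.92 %.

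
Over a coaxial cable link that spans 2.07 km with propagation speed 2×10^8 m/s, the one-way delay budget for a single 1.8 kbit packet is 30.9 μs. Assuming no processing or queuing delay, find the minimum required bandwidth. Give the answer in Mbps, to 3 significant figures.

87.6 Mbps

Propagation delay = 2070 / 200000000 = 10.35 μs.
Transmission budget = 30.9 − 10.35 = 20.55 μs.
R ≥ L / t_tx = 1800 bits / 2.055e-05 s = 87.6 Mbps.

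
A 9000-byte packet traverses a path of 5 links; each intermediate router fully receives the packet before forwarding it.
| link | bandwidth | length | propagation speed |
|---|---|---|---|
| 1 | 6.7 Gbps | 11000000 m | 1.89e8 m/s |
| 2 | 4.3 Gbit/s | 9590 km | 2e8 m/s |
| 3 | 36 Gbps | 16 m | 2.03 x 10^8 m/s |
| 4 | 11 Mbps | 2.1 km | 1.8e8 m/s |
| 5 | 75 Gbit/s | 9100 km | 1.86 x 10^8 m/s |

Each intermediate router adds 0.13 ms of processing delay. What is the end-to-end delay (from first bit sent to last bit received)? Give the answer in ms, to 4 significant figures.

162.2 ms

L = 9000 × 8 = 72000 bits.
Transmission delays (L/R per hop): 0.0107463, 0.0167442, 0.002, 6.54545, 0.00096 ms; sum = 6.57591 ms.
Propagation delays (d/s per hop): 58.2011, 47.95, 7.88177e-05, 0.0116667, 48.9247 ms; sum = 155.088 ms.
Processing at 4 router(s): 4 × 0.13 ms = 0.52 ms.
End-to-end = 162.2 ms.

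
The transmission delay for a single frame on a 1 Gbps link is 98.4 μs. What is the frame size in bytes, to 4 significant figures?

12300 bytes

L = R × t_tx = 1000000000 b/s × 9.84e-05 s = 98400 bits.
In bytes: 98400 / 8 = 12300 bytes.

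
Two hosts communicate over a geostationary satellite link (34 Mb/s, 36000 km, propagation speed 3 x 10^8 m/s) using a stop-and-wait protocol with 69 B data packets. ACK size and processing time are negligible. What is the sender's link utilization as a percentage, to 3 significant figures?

0.00676 %

t_tx = L/R = 552/34000000 = 1.62353e-05 s.
t_prop = 36000000/300000000 = 0.12 s; RTT = 0.24 s.
Cycle = t_tx + RTT = 0.240016 s.
Utilization = t_tx / cycle = 1.62353e-05/0.240016 = 0.00676 %.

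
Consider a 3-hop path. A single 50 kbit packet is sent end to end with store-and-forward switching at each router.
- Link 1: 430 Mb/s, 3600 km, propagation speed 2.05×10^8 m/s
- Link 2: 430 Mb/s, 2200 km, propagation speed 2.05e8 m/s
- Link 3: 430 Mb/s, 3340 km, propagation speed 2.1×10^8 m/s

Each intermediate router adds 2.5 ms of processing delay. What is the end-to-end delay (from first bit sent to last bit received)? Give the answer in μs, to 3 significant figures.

L = 50000 bits.
Transmission delay per hop = L/R = 50000/430000000 = 116.279 μs; 3 hops → 348.837 μs.
Propagation delays (d/s per hop): 17561, 10731.7, 15904.8 μs; sum = 44197.4 μs.
Processing at 2 router(s): 2 × 2.5 ms = 5000 μs.
End-to-end = 49500 μs.

49500 μs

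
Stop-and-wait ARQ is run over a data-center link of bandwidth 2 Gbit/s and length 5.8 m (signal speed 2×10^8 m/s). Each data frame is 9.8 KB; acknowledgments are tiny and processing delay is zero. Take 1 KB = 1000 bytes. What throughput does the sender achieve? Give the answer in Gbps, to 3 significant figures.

t_tx = L/R = 78400/2000000000 = 3.92e-05 s.
t_prop = 5.8/200000000 = 2.9e-08 s; RTT = 5.8e-08 s.
Cycle = t_tx + RTT = 3.9258e-05 s.
Throughput = L / cycle = 78400 / 3.9258e-05 = 2.00 Gbps.

2.00 Gbps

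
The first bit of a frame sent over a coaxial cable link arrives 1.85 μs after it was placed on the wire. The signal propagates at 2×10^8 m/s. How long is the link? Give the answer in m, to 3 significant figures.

d = s × t_prop = 200000000 × 1.85e-06 = 370 m.

370 m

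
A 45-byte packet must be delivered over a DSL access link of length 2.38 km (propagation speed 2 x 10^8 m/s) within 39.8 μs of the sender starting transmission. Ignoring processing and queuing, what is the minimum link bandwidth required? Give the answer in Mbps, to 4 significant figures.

L = 360 bits.
Propagation delay = 2380 / 200000000 = 11.9 μs.
Transmission budget = 39.8 − 11.9 = 27.9 μs.
R ≥ L / t_tx = 360 bits / 2.79e-05 s = 12.90 Mbps.

12.90 Mbps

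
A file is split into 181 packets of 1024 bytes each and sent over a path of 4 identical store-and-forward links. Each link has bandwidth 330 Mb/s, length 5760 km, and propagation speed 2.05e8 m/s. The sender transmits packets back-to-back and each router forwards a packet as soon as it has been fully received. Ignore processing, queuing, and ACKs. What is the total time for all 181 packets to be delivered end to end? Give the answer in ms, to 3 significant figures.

Per-hop transmission t_tx = L/R = 8192/330000000 = 0.0248242 ms.
Per-hop propagation t_prop = 5760000/2.05e+08 = 28.0976 ms.
Pipeline fill: first packet needs 4·t_tx to clear all hops; remaining 180 packets each add one t_tx.
Total = (4+181-1)·t_tx + 4·t_prop = 184·0.0248242 + 4·28.0976 = 117 ms.

117 ms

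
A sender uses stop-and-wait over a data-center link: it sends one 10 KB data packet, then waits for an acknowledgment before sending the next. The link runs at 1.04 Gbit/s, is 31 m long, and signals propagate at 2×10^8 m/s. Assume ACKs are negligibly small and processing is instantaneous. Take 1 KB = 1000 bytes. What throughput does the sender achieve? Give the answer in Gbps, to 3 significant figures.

t_tx = L/R = 80000/1040000000 = 7.69231e-05 s.
t_prop = 31/200000000 = 1.55e-07 s; RTT = 3.1e-07 s.
Cycle = t_tx + RTT = 7.72331e-05 s.
Throughput = L / cycle = 80000 / 7.72331e-05 = 1.04 Gbps.

1.04 Gbps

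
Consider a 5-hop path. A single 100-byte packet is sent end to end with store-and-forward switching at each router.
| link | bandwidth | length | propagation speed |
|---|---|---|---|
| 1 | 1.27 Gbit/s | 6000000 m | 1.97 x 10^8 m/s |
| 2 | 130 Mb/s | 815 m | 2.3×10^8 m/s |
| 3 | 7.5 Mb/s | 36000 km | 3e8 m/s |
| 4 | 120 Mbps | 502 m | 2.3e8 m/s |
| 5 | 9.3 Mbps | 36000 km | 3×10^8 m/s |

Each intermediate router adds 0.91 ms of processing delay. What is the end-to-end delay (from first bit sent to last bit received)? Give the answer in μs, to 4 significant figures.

274300 μs

L = 100 × 8 = 800 bits.
Transmission delays (L/R per hop): 0.629921, 6.15385, 106.667, 6.66667, 86.0215 μs; sum = 206.139 μs.
Propagation delays (d/s per hop): 30456.9, 3.54348, 120000, 2.18261, 120000 μs; sum = 270463 μs.
Processing at 4 router(s): 4 × 0.91 ms = 3640 μs.
End-to-end = 274300 μs.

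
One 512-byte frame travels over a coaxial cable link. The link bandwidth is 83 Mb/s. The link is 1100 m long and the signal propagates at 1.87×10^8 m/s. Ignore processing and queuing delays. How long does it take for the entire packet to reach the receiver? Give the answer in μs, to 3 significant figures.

55.2 μs

L = 512 × 8 = 4096 bits.
Transmission delay = L/R = 4096 / 83000000 = 49.3494 μs.
Propagation delay = d/s = 1100 m / 187000000 m/s = 5.88235 μs.
Total = 55.2 μs.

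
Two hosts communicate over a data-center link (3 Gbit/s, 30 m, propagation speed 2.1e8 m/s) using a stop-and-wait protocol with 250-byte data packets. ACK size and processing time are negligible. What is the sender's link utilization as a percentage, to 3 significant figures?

70.0 %

t_tx = L/R = 2000/3000000000 = 6.66667e-07 s.
t_prop = 30/210000000 = 1.42857e-07 s; RTT = 2.85714e-07 s.
Cycle = t_tx + RTT = 9.52381e-07 s.
Utilization = t_tx / cycle = 6.66667e-07/9.52381e-07 = 70.0 %.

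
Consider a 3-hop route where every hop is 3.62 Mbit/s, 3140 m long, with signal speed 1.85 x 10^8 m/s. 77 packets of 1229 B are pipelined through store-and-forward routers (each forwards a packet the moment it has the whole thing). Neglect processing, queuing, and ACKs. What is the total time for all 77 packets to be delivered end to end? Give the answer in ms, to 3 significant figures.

215 ms

Per-hop transmission t_tx = L/R = 9832/3620000 = 2.71602 ms.
Per-hop propagation t_prop = 3140/185000000 = 0.016973 ms.
Pipeline fill: first packet needs 3·t_tx to clear all hops; remaining 76 packets each add one t_tx.
Total = (3+77-1)·t_tx + 3·t_prop = 79·2.71602 + 3·0.016973 = 215 ms.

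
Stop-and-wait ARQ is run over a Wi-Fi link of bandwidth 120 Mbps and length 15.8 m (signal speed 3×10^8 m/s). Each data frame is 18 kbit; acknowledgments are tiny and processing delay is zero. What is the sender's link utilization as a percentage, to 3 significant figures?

99.9 %

t_tx = L/R = 18000/120000000 = 0.00015 s.
t_prop = 15.8/300000000 = 5.26667e-08 s; RTT = 1.05333e-07 s.
Cycle = t_tx + RTT = 0.000150105 s.
Utilization = t_tx / cycle = 0.00015/0.000150105 = 99.9 %.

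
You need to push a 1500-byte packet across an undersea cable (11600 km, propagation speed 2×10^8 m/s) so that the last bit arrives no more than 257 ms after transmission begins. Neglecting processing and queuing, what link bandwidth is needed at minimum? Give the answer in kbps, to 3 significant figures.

L = 12000 bits.
Propagation delay = 11600000 / 200000000 = 58 ms.
Transmission budget = 257 − 58 = 199 ms.
R ≥ L / t_tx = 12000 bits / 0.199 s = 60.3 kbps.

60.3 kbps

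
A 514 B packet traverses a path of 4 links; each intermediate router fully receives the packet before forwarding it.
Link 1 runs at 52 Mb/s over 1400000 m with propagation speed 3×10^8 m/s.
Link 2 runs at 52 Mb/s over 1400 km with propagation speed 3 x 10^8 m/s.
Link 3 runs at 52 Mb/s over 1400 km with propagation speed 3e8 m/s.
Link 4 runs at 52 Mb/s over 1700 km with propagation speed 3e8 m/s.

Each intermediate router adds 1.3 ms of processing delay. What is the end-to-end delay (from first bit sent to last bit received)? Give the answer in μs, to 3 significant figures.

L = 514 × 8 = 4112 bits.
Transmission delay per hop = L/R = 4112/52000000 = 79.0769 μs; 4 hops → 316.308 μs.
Propagation delays (d/s per hop): 4666.67, 4666.67, 4666.67, 5666.67 μs; sum = 19666.7 μs.
Processing at 3 router(s): 3 × 1.3 ms = 3900 μs.
End-to-end = 23900 μs.

23900 μs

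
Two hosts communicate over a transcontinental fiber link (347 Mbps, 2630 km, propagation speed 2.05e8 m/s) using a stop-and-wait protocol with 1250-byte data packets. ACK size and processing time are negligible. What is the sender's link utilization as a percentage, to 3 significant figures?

0.112 %

t_tx = L/R = 10000/347000000 = 2.88184e-05 s.
t_prop = 2630000/2.05e+08 = 0.0128293 s; RTT = 0.0256585 s.
Cycle = t_tx + RTT = 0.0256874 s.
Utilization = t_tx / cycle = 2.88184e-05/0.0256874 = 0.112 %.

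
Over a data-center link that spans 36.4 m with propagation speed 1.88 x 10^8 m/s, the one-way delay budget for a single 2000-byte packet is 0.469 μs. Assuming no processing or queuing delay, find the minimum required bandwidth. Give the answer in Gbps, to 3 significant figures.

58.1 Gbps

L = 16000 bits.
Propagation delay = 36.4 / 188000000 = 0.193617 μs.
Transmission budget = 0.469 − 0.193617 = 0.275383 μs.
R ≥ L / t_tx = 16000 bits / 2.75383e-07 s = 58.1 Gbps.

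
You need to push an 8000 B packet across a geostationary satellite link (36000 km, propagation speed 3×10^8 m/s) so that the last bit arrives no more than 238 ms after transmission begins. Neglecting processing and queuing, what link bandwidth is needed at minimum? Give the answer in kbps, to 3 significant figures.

542 kbps

L = 64000 bits.
Propagation delay = 36000000 / 300000000 = 120 ms.
Transmission budget = 238 − 120 = 118 ms.
R ≥ L / t_tx = 64000 bits / 0.118 s = 542 kbps.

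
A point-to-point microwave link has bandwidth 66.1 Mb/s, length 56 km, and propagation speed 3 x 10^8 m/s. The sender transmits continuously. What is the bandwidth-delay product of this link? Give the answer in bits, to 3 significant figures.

12300 bits

Propagation delay = 56000 / 300000000 = 0.000186667 s.
BDP = R × t_prop = 6.61e+07 × 0.000186667 = 12338.7 bits.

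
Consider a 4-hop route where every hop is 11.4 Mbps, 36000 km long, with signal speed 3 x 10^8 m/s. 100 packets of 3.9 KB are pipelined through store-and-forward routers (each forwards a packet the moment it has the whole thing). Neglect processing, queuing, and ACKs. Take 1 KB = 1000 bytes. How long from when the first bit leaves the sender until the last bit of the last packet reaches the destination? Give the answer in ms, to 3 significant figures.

Per-hop transmission t_tx = L/R = 31200/11400000 = 2.73684 ms.
Per-hop propagation t_prop = 36000000/300000000 = 120 ms.
Pipeline fill: first packet needs 4·t_tx to clear all hops; remaining 99 packets each add one t_tx.
Total = (4+100-1)·t_tx + 4·t_prop = 103·2.73684 + 4·120 = 762 ms.

762 ms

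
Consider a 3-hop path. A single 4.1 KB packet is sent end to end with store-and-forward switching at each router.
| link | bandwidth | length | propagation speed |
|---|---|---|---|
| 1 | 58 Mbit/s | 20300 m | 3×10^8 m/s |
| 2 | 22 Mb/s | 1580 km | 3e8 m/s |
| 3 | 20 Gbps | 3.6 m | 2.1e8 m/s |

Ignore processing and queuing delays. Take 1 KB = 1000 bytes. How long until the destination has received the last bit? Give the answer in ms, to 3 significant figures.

7.39 ms

L = 32800 bits.
Transmission delays (L/R per hop): 0.565517, 1.49091, 0.00164 ms; sum = 2.05807 ms.
Propagation delays (d/s per hop): 0.0676667, 5.26667, 1.71429e-05 ms; sum = 5.33435 ms.
End-to-end = 7.39 ms.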